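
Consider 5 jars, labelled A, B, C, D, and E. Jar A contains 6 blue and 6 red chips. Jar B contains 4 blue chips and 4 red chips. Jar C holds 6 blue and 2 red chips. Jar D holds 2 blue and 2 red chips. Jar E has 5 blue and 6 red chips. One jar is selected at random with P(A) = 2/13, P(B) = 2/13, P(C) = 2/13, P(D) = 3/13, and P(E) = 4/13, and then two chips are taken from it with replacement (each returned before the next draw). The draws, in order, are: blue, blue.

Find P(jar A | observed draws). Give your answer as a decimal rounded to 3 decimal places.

0.135

Compute the likelihood of the observed sequence for each case: P(data | jar A) = (6/12)(6/12) = 0.25; P(data | jar B) = (4/8)(4/8) = 0.25; P(data | jar C) = (6/8)(6/8) = 0.5625; P(data | jar D) = (2/4)(2/4) = 0.25; P(data | jar E) = (5/11)(5/11) = 0.20661.
The prior-weighted likelihoods are 2/13 · 0.25 = 0.038462, 2/13 · 0.25 = 0.038462, 2/13 · 0.5625 = 0.086538, 3/13 · 0.25 = 0.057692, 4/13 · 0.20661 = 0.063573; these sum to 0.28473.
So P(jar A | data) = (0.038462) / (0.28473) = 0.13508.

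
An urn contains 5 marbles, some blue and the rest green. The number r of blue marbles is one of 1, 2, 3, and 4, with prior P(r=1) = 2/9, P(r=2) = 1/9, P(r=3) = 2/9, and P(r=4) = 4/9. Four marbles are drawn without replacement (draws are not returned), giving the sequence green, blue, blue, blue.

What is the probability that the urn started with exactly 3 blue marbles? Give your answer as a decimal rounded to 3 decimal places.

Under each hypothesis, the probability of the observed sequence is: P(data | r = 1) = (4/5)(1/4)(0/3) = 0; P(data | r = 2) = (3/5)(2/4)(1/3)(0/2) = 0; P(data | r = 3) = (2/5)(3/4)(2/3)(1/2) = 1/10; P(data | r = 4) = (1/5)(4/4)(3/3)(2/2) = 1/5.
The prior-weighted likelihoods are 2/9 · 0 = 0, 1/9 · 0 = 0, 2/9 · 1/10 = 1/45, 4/9 · 1/5 = 4/45; these sum to 1/9.
So P(r = 3 | data) = (1/45) / (1/9) = 1/5.

0.200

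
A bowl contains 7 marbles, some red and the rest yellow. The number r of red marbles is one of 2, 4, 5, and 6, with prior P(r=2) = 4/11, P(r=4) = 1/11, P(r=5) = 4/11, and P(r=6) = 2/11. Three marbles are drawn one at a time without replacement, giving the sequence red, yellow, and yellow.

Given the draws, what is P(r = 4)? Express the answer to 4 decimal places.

0.1071

For each hypothesis, P(data | H) works out to: P(data | r = 2) = (2/7)(5/6)(4/5) = 4/21; P(data | r = 4) = (4/7)(3/6)(2/5) = 4/35; P(data | r = 5) = (5/7)(2/6)(1/5) = 1/21; P(data | r = 6) = (6/7)(1/6)(0/5) = 0.
Weighting by the prior gives 4/11 · 4/21 = 16/231, 1/11 · 4/35 = 4/385, 4/11 · 1/21 = 4/231, 2/11 · 0 = 0; summing to 16/165.
By Bayes' rule, P(r = 4 | data) = (4/385) / (16/165) = 3/28.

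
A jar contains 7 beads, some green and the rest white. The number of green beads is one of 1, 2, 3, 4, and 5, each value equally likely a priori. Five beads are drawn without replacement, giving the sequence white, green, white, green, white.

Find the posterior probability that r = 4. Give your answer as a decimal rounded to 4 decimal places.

0.2143

For each hypothesis, P(data | H) works out to: P(data | r = 1) = (6/7)(1/6)(5/5)(0/4) = 0; P(data | r = 2) = (5/7)(2/6)(4/5)(1/4)(3/3) = 1/21; P(data | r = 3) = (4/7)(3/6)(3/5)(2/4)(2/3) = 2/35; P(data | r = 4) = (3/7)(4/6)(2/5)(3/4)(1/3) = 1/35; P(data | r = 5) = (2/7)(5/6)(1/5)(4/4)(0/3) = 0.
Weighting by the prior gives 1/5 · 0 = 0, 1/5 · 1/21 = 1/105, 1/5 · 2/35 = 2/175, 1/5 · 1/35 = 1/175, 1/5 · 0 = 0; with total 2/75.
So P(r = 4 | data) = (1/175) / (2/75) = 3/14.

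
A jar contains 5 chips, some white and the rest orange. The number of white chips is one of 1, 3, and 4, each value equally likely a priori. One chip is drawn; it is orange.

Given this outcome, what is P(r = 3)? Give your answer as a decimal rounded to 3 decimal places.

For each hypothesis, P(data | H) works out to: P(data | r = 1) = (4/5) = 4/5; P(data | r = 3) = (2/5) = 2/5; P(data | r = 4) = (1/5) = 1/5.
Multiplying each by its prior: 1/3 · 4/5 = 4/15, 1/3 · 2/5 = 2/15, 1/3 · 1/5 = 1/15; with total 7/15.
Therefore the posterior P(r = 3 | data) = (2/15) / (7/15) = 2/7.

0.286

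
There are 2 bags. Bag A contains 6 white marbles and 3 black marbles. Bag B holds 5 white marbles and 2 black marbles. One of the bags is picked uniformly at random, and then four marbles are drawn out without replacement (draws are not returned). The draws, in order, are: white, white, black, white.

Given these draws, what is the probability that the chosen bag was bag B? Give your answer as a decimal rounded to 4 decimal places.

The likelihood of the observed sequence under each hypothesis: P(data | bag A) = (6/9)(5/8)(3/7)(4/6) = 5/42; P(data | bag B) = (5/7)(4/6)(2/5)(3/4) = 1/7.
The prior-weighted likelihoods are 1/2 · 5/42 = 5/84, 1/2 · 1/7 = 1/14; with total 11/84.
Hence P(bag B | data) = (1/14) / (11/84) = 6/11.

0.5455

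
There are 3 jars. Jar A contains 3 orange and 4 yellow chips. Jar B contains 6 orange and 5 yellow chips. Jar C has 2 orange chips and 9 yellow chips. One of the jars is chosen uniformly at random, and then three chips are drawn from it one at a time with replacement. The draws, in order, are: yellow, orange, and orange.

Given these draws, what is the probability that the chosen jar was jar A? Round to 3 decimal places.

0.393

The likelihood of the observed sequence under each hypothesis: P(data | jar A) = (4/7)(3/7)(3/7) = 0.10496; P(data | jar B) = (5/11)(6/11)(6/11) = 0.13524; P(data | jar C) = (9/11)(2/11)(2/11) = 0.027047.
The prior-weighted likelihoods are 1/3 · 0.10496 = 0.034985, 1/3 · 0.13524 = 0.045079, 1/3 · 0.027047 = 0.0090158; with total 0.08908.
By Bayes' rule, P(jar A | data) = (0.034985) / (0.08908) = 0.39274.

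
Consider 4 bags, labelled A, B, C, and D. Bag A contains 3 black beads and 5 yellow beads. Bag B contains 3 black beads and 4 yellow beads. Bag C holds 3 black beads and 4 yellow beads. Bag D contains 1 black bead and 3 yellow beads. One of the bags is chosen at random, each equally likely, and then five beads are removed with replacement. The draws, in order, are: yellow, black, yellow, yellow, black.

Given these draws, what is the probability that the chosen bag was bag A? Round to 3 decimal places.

0.266

The likelihood of the observed sequence under each hypothesis: P(data | bag A) = (5/8)(3/8)(5/8)(5/8)(3/8) = 0.034332; P(data | bag B) = (4/7)(3/7)(4/7)(4/7)(3/7) = 0.034271; P(data | bag C) = (4/7)(3/7)(4/7)(4/7)(3/7) = 0.034271; P(data | bag D) = (3/4)(1/4)(3/4)(3/4)(1/4) = 0.026367.
Multiplying each by its prior: 1/4 · 0.034332 = 0.0085831, 1/4 · 0.034271 = 0.0085679, 1/4 · 0.034271 = 0.0085679, 1/4 · 0.026367 = 0.0065918; these sum to 0.032311.
So P(bag A | data) = (0.0085831) / (0.032311) = 0.26564.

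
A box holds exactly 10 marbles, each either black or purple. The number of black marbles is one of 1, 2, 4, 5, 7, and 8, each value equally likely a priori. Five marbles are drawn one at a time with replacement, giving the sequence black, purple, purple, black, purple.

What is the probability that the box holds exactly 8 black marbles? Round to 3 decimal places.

Under each hypothesis, the probability of the observed sequence is: P(data | r = 1) = (1/10)(9/10)(9/10)(1/10)(9/10) = 0.00729; P(data | r = 2) = (2/10)(8/10)(8/10)(2/10)(8/10) = 0.02048; P(data | r = 4) = (4/10)(6/10)(6/10)(4/10)(6/10) = 0.03456; P(data | r = 5) = (5/10)(5/10)(5/10)(5/10)(5/10) = 0.03125; P(data | r = 7) = (7/10)(3/10)(3/10)(7/10)(3/10) = 0.01323; P(data | r = 8) = (8/10)(2/10)(2/10)(8/10)(2/10) = 0.00512.
The prior-weighted likelihoods are 1/6 · 0.00729 = 0.001215, 1/6 · 0.02048 = 0.0034133, 1/6 · 0.03456 = 0.00576, 1/6 · 0.03125 = 0.0052083, 1/6 · 0.01323 = 0.002205, 1/6 · 0.00512 = 0.00085333; with total 0.018655.
Therefore the posterior P(r = 8 | data) = (0.00085333) / (0.018655) = 0.045743.

0.046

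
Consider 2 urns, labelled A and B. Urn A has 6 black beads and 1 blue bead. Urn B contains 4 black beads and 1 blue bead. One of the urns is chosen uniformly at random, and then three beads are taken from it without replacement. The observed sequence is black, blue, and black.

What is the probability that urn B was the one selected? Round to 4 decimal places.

0.5833

The likelihood of the observed sequence under each hypothesis: P(data | urn A) = (6/7)(1/6)(5/5) = 1/7; P(data | urn B) = (4/5)(1/4)(3/3) = 1/5.
Multiplying each by its prior: 1/2 · 1/7 = 1/14, 1/2 · 1/5 = 1/10; these sum to 6/35.
So P(urn B | data) = (1/10) / (6/35) = 7/12.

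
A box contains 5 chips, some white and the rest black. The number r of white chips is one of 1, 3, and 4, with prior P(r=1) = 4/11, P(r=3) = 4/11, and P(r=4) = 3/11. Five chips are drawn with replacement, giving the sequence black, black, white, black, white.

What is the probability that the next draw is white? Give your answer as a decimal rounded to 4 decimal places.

0.4432

The likelihood of the observed sequence under each hypothesis: P(data | r = 1) = (4/5)(4/5)(1/5)(4/5)(1/5) = 0.02048; P(data | r = 3) = (2/5)(2/5)(3/5)(2/5)(3/5) = 0.02304; P(data | r = 4) = (1/5)(1/5)(4/5)(1/5)(4/5) = 0.00512.
Weighting by the prior gives 4/11 · 0.02048 = 0.0074473, 4/11 · 0.02304 = 0.0083782, 3/11 · 0.00512 = 0.0013964; with total 0.017222.
The posterior is then P(r = 1 | data) = 0.43243, P(r = 3 | data) = 0.48649, P(r = 4 | data) = 0.081081.
The predictive probability is P(white next | data) = (1/5)(0.43243) + (3/5)(0.48649) + (4/5)(0.081081) = 0.44324.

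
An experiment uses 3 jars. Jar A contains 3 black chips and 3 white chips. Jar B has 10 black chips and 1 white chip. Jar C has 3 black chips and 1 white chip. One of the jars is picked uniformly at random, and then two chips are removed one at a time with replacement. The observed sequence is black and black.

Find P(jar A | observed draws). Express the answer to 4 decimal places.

For each hypothesis, P(data | H) works out to: P(data | jar A) = (3/6)(3/6) = 0.25; P(data | jar B) = (10/11)(10/11) = 0.82645; P(data | jar C) = (3/4)(3/4) = 0.5625.
Weighting by the prior gives 1/3 · 0.25 = 0.083333, 1/3 · 0.82645 = 0.27548, 1/3 · 0.5625 = 0.1875; these sum to 0.54632.
Therefore the posterior P(jar A | data) = (0.083333) / (0.54632) = 0.15254.

0.1525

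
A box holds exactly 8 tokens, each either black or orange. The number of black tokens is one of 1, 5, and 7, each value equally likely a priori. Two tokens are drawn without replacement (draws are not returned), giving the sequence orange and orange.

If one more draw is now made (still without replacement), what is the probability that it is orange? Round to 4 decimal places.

0.7500

The likelihood of the observed sequence under each hypothesis: P(data | r = 1) = (7/8)(6/7) = 3/4; P(data | r = 5) = (3/8)(2/7) = 3/28; P(data | r = 7) = (1/8)(0/7) = 0.
Multiplying each by its prior: 1/3 · 3/4 = 1/4, 1/3 · 3/28 = 1/28, 1/3 · 0 = 0; summing to 2/7.
Normalising, the posterior is P(r = 1 | data) = 7/8, P(r = 5 | data) = 1/8, P(r = 7 | data) = 0.
So P(orange next | data) = Σ P(orange next | H) P(H | data) = (5/6)(7/8) + (1/6)(1/8) = 3/4.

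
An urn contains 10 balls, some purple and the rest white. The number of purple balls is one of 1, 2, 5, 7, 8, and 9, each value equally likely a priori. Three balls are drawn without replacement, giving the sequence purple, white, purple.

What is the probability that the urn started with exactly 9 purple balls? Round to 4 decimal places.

Under each hypothesis, the probability of the observed sequence is: P(data | r = 1) = (1/10)(9/9)(0/8) = 0; P(data | r = 2) = (2/10)(8/9)(1/8) = 1/45; P(data | r = 5) = (5/10)(5/9)(4/8) = 5/36; P(data | r = 7) = (7/10)(3/9)(6/8) = 7/40; P(data | r = 8) = (8/10)(2/9)(7/8) = 7/45; P(data | r = 9) = (9/10)(1/9)(8/8) = 1/10.
Weighting by the prior gives 1/6 · 0 = 0, 1/6 · 1/45 = 1/270, 1/6 · 5/36 = 5/216, 1/6 · 7/40 = 7/240, 1/6 · 7/45 = 7/270, 1/6 · 1/10 = 1/60; with total 71/720.
So P(r = 9 | data) = (1/60) / (71/720) = 12/71.

0.1690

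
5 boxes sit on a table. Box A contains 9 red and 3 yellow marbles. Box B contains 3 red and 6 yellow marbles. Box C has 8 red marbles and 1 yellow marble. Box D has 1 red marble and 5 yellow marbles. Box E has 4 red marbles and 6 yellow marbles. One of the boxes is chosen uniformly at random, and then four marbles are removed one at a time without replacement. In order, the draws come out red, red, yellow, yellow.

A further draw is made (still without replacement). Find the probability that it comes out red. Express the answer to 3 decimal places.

Compute the likelihood of the observed sequence for each case: P(data | box A) = (9/12)(8/11)(3/10)(2/9) = 0.036364; P(data | box B) = (3/9)(2/8)(6/7)(5/6) = 0.059524; P(data | box C) = (8/9)(7/8)(1/7)(0/6) = 0; P(data | box D) = (1/6)(0/5) = 0; P(data | box E) = (4/10)(3/9)(6/8)(5/7) = 0.071429.
Multiplying each by its prior: 1/5 · 0.036364 = 0.0072727, 1/5 · 0.059524 = 0.011905, 1/5 · 0 = 0, 1/5 · 0 = 0, 1/5 · 0.071429 = 0.014286; summing to 0.033463.
The posterior is then P(box A | data) = 0.21734, P(box B | data) = 0.35576, P(box C | data) = 0, P(box D | data) = 0, P(box E | data) = 0.42691.
The predictive probability is P(red next | data) = (7/8)(0.21734) + (1/5)(0.35576) + (1/3)(0.42691) = 0.40362.

0.404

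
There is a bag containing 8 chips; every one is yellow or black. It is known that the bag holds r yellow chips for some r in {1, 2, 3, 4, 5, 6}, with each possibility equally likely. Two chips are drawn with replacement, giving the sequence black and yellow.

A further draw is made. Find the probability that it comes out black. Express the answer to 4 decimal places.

Compute the likelihood of the observed sequence for each case: P(data | r = 1) = (7/8)(1/8) = 7/64; P(data | r = 2) = (6/8)(2/8) = 3/16; P(data | r = 3) = (5/8)(3/8) = 15/64; P(data | r = 4) = (4/8)(4/8) = 1/4; P(data | r = 5) = (3/8)(5/8) = 15/64; P(data | r = 6) = (2/8)(6/8) = 3/16.
Multiplying each by its prior: 1/6 · 7/64 = 7/384, 1/6 · 3/16 = 1/32, 1/6 · 15/64 = 5/128, 1/6 · 1/4 = 1/24, 1/6 · 15/64 = 5/128, 1/6 · 3/16 = 1/32; these sum to 77/384.
Normalising, the posterior is P(r = 1 | data) = 1/11, P(r = 2 | data) = 12/77, P(r = 3 | data) = 15/77, P(r = 4 | data) = 16/77, P(r = 5 | data) = 15/77, P(r = 6 | data) = 12/77.
So P(black next | data) = Σ P(black next | H) P(H | data) = (7/8)(1/11) + (3/4)(12/77) + (5/8)(15/77) + (1/2)(16/77) + (3/8)(15/77) + (1/4)(12/77) = 47/88.

0.5341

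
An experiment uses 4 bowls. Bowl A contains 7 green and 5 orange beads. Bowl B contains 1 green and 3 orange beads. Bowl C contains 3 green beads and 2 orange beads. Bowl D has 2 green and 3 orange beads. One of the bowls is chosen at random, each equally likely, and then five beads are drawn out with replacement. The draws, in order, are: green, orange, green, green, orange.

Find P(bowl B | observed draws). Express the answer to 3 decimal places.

0.087

Under each hypothesis, the probability of the observed sequence is: P(data | bowl A) = (7/12)(5/12)(7/12)(7/12)(5/12) = 0.034461; P(data | bowl B) = (1/4)(3/4)(1/4)(1/4)(3/4) = 0.0087891; P(data | bowl C) = (3/5)(2/5)(3/5)(3/5)(2/5) = 0.03456; P(data | bowl D) = (2/5)(3/5)(2/5)(2/5)(3/5) = 0.02304.
Weighting by the prior gives 1/4 · 0.034461 = 0.0086153, 1/4 · 0.0087891 = 0.0021973, 1/4 · 0.03456 = 0.00864, 1/4 · 0.02304 = 0.00576; these sum to 0.025213.
Hence P(bowl B | data) = (0.0021973) / (0.025213) = 0.08715.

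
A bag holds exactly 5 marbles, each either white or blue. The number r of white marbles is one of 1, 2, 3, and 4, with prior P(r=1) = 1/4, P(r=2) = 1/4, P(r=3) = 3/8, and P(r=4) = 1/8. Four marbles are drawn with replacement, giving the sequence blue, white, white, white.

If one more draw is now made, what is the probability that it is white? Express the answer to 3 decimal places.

0.600

Compute the likelihood of the observed sequence for each case: P(data | r = 1) = (4/5)(1/5)(1/5)(1/5) = 0.0064; P(data | r = 2) = (3/5)(2/5)(2/5)(2/5) = 0.0384; P(data | r = 3) = (2/5)(3/5)(3/5)(3/5) = 0.0864; P(data | r = 4) = (1/5)(4/5)(4/5)(4/5) = 0.1024.
The prior-weighted likelihoods are 1/4 · 0.0064 = 0.0016, 1/4 · 0.0384 = 0.0096, 3/8 · 0.0864 = 0.0324, 1/8 · 0.1024 = 0.0128; with total 0.0564.
Dividing through by the total gives posterior P(r = 1 | data) = 0.028369, P(r = 2 | data) = 0.17021, P(r = 3 | data) = 0.57447, P(r = 4 | data) = 0.22695.
Averaging over the posterior, P(white next | data) = (1/5)(0.028369) + (2/5)(0.17021) + (3/5)(0.57447) + (4/5)(0.22695) = 0.6.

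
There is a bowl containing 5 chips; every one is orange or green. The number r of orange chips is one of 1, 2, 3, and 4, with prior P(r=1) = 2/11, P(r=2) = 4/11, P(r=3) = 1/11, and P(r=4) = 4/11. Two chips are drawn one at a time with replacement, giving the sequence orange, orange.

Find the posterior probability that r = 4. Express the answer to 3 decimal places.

Under each hypothesis, the probability of the observed sequence is: P(data | r = 1) = (1/5)(1/5) = 1/25; P(data | r = 2) = (2/5)(2/5) = 4/25; P(data | r = 3) = (3/5)(3/5) = 9/25; P(data | r = 4) = (4/5)(4/5) = 16/25.
Weighting by the prior gives 2/11 · 1/25 = 2/275, 4/11 · 4/25 = 16/275, 1/11 · 9/25 = 9/275, 4/11 · 16/25 = 64/275; with total 91/275.
Therefore the posterior P(r = 4 | data) = (64/275) / (91/275) = 64/91.

0.703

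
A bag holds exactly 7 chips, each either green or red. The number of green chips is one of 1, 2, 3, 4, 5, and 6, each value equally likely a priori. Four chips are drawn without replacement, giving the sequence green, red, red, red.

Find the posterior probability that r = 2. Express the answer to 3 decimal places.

0.357

Compute the likelihood of the observed sequence for each case: P(data | r = 1) = (1/7)(6/6)(5/5)(4/4) = 1/7; P(data | r = 2) = (2/7)(5/6)(4/5)(3/4) = 1/7; P(data | r = 3) = (3/7)(4/6)(3/5)(2/4) = 3/35; P(data | r = 4) = (4/7)(3/6)(2/5)(1/4) = 1/35; P(data | r = 5) = (5/7)(2/6)(1/5)(0/4) = 0; P(data | r = 6) = (6/7)(1/6)(0/5) = 0.
The prior-weighted likelihoods are 1/6 · 1/7 = 1/42, 1/6 · 1/7 = 1/42, 1/6 · 3/35 = 1/70, 1/6 · 1/35 = 1/210, 1/6 · 0 = 0, 1/6 · 0 = 0; summing to 1/15.
By Bayes' rule, P(r = 2 | data) = (1/42) / (1/15) = 5/14.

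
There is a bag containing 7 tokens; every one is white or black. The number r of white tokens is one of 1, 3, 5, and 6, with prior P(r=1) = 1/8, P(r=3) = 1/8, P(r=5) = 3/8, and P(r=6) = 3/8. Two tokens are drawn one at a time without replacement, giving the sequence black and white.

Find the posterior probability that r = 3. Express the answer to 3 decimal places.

0.182

For each hypothesis, P(data | H) works out to: P(data | r = 1) = (6/7)(1/6) = 1/7; P(data | r = 3) = (4/7)(3/6) = 2/7; P(data | r = 5) = (2/7)(5/6) = 5/21; P(data | r = 6) = (1/7)(6/6) = 1/7.
Multiplying each by its prior: 1/8 · 1/7 = 1/56, 1/8 · 2/7 = 1/28, 3/8 · 5/21 = 5/56, 3/8 · 1/7 = 3/56; these sum to 11/56.
Therefore the posterior P(r = 3 | data) = (1/28) / (11/56) = 2/11.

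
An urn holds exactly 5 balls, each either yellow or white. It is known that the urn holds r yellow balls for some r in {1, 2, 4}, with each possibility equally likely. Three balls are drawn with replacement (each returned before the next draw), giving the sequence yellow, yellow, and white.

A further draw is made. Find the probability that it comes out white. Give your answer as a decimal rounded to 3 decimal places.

0.425

Under each hypothesis, the probability of the observed sequence is: P(data | r = 1) = (1/5)(1/5)(4/5) = 4/125; P(data | r = 2) = (2/5)(2/5)(3/5) = 12/125; P(data | r = 4) = (4/5)(4/5)(1/5) = 16/125.
The prior-weighted likelihoods are 1/3 · 4/125 = 4/375, 1/3 · 12/125 = 4/125, 1/3 · 16/125 = 16/375; summing to 32/375.
Dividing through by the total gives posterior P(r = 1 | data) = 1/8, P(r = 2 | data) = 3/8, P(r = 4 | data) = 1/2.
The predictive probability is P(white next | data) = (4/5)(1/8) + (3/5)(3/8) + (1/5)(1/2) = 17/40.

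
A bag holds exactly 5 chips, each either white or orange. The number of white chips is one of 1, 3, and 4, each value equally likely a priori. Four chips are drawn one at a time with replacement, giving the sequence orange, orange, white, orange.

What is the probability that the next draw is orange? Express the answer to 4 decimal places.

Under each hypothesis, the probability of the observed sequence is: P(data | r = 1) = (4/5)(4/5)(1/5)(4/5) = 0.1024; P(data | r = 3) = (2/5)(2/5)(3/5)(2/5) = 0.0384; P(data | r = 4) = (1/5)(1/5)(4/5)(1/5) = 0.0064.
Multiplying each by its prior: 1/3 · 0.1024 = 0.034133, 1/3 · 0.0384 = 0.0128, 1/3 · 0.0064 = 0.0021333; summing to 0.049067.
The posterior is then P(r = 1 | data) = 0.69565, P(r = 3 | data) = 0.26087, P(r = 4 | data) = 0.043478.
Averaging over the posterior, P(orange next | data) = (4/5)(0.69565) + (2/5)(0.26087) + (1/5)(0.043478) = 0.66957.

0.6696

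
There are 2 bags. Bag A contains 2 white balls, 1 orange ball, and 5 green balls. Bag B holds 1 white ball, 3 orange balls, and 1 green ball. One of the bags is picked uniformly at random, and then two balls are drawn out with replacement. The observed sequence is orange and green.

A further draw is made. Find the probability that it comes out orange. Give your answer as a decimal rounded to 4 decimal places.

0.4127

For each hypothesis, P(data | H) works out to: P(data | bag A) = (1/8)(5/8) = 0.078125; P(data | bag B) = (3/5)(1/5) = 0.12.
The prior-weighted likelihoods are 1/2 · 0.078125 = 0.039062, 1/2 · 0.12 = 0.06; with total 0.099062.
Dividing through by the total gives posterior P(bag A | data) = 0.39432, P(bag B | data) = 0.60568.
So P(orange next | data) = Σ P(orange next | H) P(H | data) = (1/8)(0.39432) + (3/5)(0.60568) = 0.4127.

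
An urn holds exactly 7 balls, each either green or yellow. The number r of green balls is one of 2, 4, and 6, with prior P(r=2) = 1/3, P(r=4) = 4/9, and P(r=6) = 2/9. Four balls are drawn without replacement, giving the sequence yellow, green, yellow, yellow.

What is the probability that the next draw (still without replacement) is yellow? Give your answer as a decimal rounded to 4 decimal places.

For each hypothesis, P(data | H) works out to: P(data | r = 2) = (5/7)(2/6)(4/5)(3/4) = 1/7; P(data | r = 4) = (3/7)(4/6)(2/5)(1/4) = 1/35; P(data | r = 6) = (1/7)(6/6)(0/5) = 0.
Multiplying each by its prior: 1/3 · 1/7 = 1/21, 4/9 · 1/35 = 4/315, 2/9 · 0 = 0; with total 19/315.
Normalising, the posterior is P(r = 2 | data) = 15/19, P(r = 4 | data) = 4/19, P(r = 6 | data) = 0.
Averaging over the posterior, P(yellow next | data) = (2/3)(15/19) + (0)(4/19) = 10/19.

0.5263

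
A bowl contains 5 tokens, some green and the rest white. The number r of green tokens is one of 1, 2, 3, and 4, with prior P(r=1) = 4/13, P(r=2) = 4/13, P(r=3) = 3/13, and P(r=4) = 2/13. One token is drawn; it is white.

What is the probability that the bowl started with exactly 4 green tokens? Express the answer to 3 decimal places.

0.056

The likelihood of this draw under each hypothesis: P(data | r = 1) = (4/5) = 4/5; P(data | r = 2) = (3/5) = 3/5; P(data | r = 3) = (2/5) = 2/5; P(data | r = 4) = (1/5) = 1/5.
Weighting by the prior gives 4/13 · 4/5 = 16/65, 4/13 · 3/5 = 12/65, 3/13 · 2/5 = 6/65, 2/13 · 1/5 = 2/65; with total 36/65.
Therefore the posterior P(r = 4 | data) = (2/65) / (36/65) = 1/18.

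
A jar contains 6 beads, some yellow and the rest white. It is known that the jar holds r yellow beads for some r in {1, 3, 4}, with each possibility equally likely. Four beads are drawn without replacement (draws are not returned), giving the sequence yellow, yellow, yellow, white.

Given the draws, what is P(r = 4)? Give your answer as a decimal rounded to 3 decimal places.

0.727

Compute the likelihood of the observed sequence for each case: P(data | r = 1) = (1/6)(0/5) = 0; P(data | r = 3) = (3/6)(2/5)(1/4)(3/3) = 1/20; P(data | r = 4) = (4/6)(3/5)(2/4)(2/3) = 2/15.
The prior-weighted likelihoods are 1/3 · 0 = 0, 1/3 · 1/20 = 1/60, 1/3 · 2/15 = 2/45; summing to 11/180.
Therefore the posterior P(r = 4 | data) = (2/45) / (11/180) = 8/11.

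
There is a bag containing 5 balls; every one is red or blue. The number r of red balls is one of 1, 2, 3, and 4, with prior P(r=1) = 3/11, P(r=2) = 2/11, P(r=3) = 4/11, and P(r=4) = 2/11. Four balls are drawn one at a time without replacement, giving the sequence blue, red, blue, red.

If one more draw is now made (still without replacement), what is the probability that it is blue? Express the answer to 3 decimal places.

0.333

The likelihood of the observed sequence under each hypothesis: P(data | r = 1) = (4/5)(1/4)(3/3)(0/2) = 0; P(data | r = 2) = (3/5)(2/4)(2/3)(1/2) = 1/10; P(data | r = 3) = (2/5)(3/4)(1/3)(2/2) = 1/10; P(data | r = 4) = (1/5)(4/4)(0/3) = 0.
Multiplying each by its prior: 3/11 · 0 = 0, 2/11 · 1/10 = 1/55, 4/11 · 1/10 = 2/55, 2/11 · 0 = 0; summing to 3/55.
Normalising, the posterior is P(r = 1 | data) = 0, P(r = 2 | data) = 1/3, P(r = 3 | data) = 2/3, P(r = 4 | data) = 0.
Averaging over the posterior, P(blue next | data) = (1)(1/3) + (0)(2/3) = 1/3.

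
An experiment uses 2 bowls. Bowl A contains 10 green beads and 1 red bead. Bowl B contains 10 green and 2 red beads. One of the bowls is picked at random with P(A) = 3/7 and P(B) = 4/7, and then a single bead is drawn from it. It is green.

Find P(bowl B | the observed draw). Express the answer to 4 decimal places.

The likelihood of this draw under each hypothesis: P(data | bowl A) = (10/11) = 10/11; P(data | bowl B) = (10/12) = 5/6.
The prior-weighted likelihoods are 3/7 · 10/11 = 30/77, 4/7 · 5/6 = 10/21; summing to 200/231.
So P(bowl B | data) = (10/21) / (200/231) = 11/20.

0.5500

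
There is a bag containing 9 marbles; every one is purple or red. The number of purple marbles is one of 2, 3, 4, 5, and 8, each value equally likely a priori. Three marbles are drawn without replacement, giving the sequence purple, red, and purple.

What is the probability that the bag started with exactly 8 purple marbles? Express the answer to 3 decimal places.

0.228

For each hypothesis, P(data | H) works out to: P(data | r = 2) = (2/9)(7/8)(1/7) = 1/36; P(data | r = 3) = (3/9)(6/8)(2/7) = 1/14; P(data | r = 4) = (4/9)(5/8)(3/7) = 5/42; P(data | r = 5) = (5/9)(4/8)(4/7) = 10/63; P(data | r = 8) = (8/9)(1/8)(7/7) = 1/9.
The prior-weighted likelihoods are 1/5 · 1/36 = 1/180, 1/5 · 1/14 = 1/70, 1/5 · 5/42 = 1/42, 1/5 · 10/63 = 2/63, 1/5 · 1/9 = 1/45; summing to 41/420.
Hence P(r = 8 | data) = (1/45) / (41/420) = 28/123.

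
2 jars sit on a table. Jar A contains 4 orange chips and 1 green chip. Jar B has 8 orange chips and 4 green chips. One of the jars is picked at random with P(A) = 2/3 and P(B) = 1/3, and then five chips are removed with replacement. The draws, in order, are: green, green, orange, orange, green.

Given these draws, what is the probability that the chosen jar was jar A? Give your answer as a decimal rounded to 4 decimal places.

Under each hypothesis, the probability of the observed sequence is: P(data | jar A) = (1/5)(1/5)(4/5)(4/5)(1/5) = 0.00512; P(data | jar B) = (4/12)(4/12)(8/12)(8/12)(4/12) = 0.016461.
Weighting by the prior gives 2/3 · 0.00512 = 0.0034133, 1/3 · 0.016461 = 0.005487; these sum to 0.0089003.
So P(jar A | data) = (0.0034133) / (0.0089003) = 0.38351.

0.3835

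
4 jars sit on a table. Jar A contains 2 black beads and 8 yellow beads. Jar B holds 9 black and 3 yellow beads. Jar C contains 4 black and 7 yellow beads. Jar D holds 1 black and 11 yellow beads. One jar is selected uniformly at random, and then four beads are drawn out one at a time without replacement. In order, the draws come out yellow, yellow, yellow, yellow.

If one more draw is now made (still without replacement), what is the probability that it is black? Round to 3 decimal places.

The likelihood of the observed sequence under each hypothesis: P(data | jar A) = (8/10)(7/9)(6/8)(5/7) = 1/3; P(data | jar B) = (3/12)(2/11)(1/10)(0/9) = 0; P(data | jar C) = (7/11)(6/10)(5/9)(4/8) = 7/66; P(data | jar D) = (11/12)(10/11)(9/10)(8/9) = 2/3.
The prior-weighted likelihoods are 1/4 · 1/3 = 1/12, 1/4 · 0 = 0, 1/4 · 7/66 = 7/264, 1/4 · 2/3 = 1/6; with total 73/264.
Normalising, the posterior is P(jar A | data) = 22/73, P(jar B | data) = 0, P(jar C | data) = 7/73, P(jar D | data) = 44/73.
Averaging over the posterior, P(black next | data) = (1/3)(22/73) + (4/7)(7/73) + (1/8)(44/73) = 101/438.

0.231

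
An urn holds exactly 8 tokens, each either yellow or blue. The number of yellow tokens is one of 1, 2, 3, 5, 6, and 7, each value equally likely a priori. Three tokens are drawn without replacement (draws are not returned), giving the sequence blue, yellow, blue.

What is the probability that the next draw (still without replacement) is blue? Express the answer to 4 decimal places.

0.6471

For each hypothesis, P(data | H) works out to: P(data | r = 1) = (7/8)(1/7)(6/6) = 1/8; P(data | r = 2) = (6/8)(2/7)(5/6) = 5/28; P(data | r = 3) = (5/8)(3/7)(4/6) = 5/28; P(data | r = 5) = (3/8)(5/7)(2/6) = 5/56; P(data | r = 6) = (2/8)(6/7)(1/6) = 1/28; P(data | r = 7) = (1/8)(7/7)(0/6) = 0.
Weighting by the prior gives 1/6 · 1/8 = 1/48, 1/6 · 5/28 = 5/168, 1/6 · 5/28 = 5/168, 1/6 · 5/56 = 5/336, 1/6 · 1/28 = 1/168, 1/6 · 0 = 0; these sum to 17/168.
The posterior is then P(r = 1 | data) = 7/34, P(r = 2 | data) = 5/17, P(r = 3 | data) = 5/17, P(r = 5 | data) = 5/34, P(r = 6 | data) = 1/17, P(r = 7 | data) = 0.
So P(blue next | data) = Σ P(blue next | H) P(H | data) = (1)(7/34) + (4/5)(5/17) + (3/5)(5/17) + (1/5)(5/34) + (0)(1/17) = 11/17.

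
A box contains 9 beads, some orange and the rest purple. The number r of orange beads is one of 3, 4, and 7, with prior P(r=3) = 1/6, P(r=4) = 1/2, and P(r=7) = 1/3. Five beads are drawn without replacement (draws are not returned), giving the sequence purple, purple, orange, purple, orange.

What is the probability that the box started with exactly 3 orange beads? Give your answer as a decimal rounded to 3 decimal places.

0.250

For each hypothesis, P(data | H) works out to: P(data | r = 3) = (6/9)(5/8)(3/7)(4/6)(2/5) = 1/21; P(data | r = 4) = (5/9)(4/8)(4/7)(3/6)(3/5) = 1/21; P(data | r = 7) = (2/9)(1/8)(7/7)(0/6) = 0.
The prior-weighted likelihoods are 1/6 · 1/21 = 1/126, 1/2 · 1/21 = 1/42, 1/3 · 0 = 0; these sum to 2/63.
Therefore the posterior P(r = 3 | data) = (1/126) / (2/63) = 1/4.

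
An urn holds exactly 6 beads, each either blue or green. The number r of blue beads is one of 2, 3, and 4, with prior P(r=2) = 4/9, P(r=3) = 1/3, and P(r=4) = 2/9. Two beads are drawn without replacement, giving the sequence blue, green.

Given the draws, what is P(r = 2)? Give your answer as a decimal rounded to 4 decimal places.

0.4267

Compute the likelihood of the observed sequence for each case: P(data | r = 2) = (2/6)(4/5) = 4/15; P(data | r = 3) = (3/6)(3/5) = 3/10; P(data | r = 4) = (4/6)(2/5) = 4/15.
The prior-weighted likelihoods are 4/9 · 4/15 = 16/135, 1/3 · 3/10 = 1/10, 2/9 · 4/15 = 8/135; summing to 5/18.
By Bayes' rule, P(r = 2 | data) = (16/135) / (5/18) = 32/75.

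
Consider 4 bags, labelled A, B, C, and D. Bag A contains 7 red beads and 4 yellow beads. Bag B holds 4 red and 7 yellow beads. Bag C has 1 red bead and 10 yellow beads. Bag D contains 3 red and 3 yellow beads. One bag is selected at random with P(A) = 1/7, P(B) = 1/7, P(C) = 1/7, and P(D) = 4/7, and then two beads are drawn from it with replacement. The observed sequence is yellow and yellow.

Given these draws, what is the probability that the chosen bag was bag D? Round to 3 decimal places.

Compute the likelihood of the observed sequence for each case: P(data | bag A) = (4/11)(4/11) = 16/121; P(data | bag B) = (7/11)(7/11) = 49/121; P(data | bag C) = (10/11)(10/11) = 100/121; P(data | bag D) = (3/6)(3/6) = 1/4.
Multiplying each by its prior: 1/7 · 16/121 = 16/847, 1/7 · 49/121 = 7/121, 1/7 · 100/121 = 100/847, 4/7 · 1/4 = 1/7; these sum to 26/77.
Hence P(bag D | data) = (1/7) / (26/77) = 11/26.

0.423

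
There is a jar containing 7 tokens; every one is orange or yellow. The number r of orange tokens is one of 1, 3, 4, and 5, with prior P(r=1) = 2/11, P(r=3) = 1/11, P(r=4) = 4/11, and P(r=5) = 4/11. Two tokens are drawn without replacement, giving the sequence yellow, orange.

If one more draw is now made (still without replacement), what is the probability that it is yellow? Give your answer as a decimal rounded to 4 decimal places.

0.4143

The likelihood of the observed sequence under each hypothesis: P(data | r = 1) = (6/7)(1/6) = 1/7; P(data | r = 3) = (4/7)(3/6) = 2/7; P(data | r = 4) = (3/7)(4/6) = 2/7; P(data | r = 5) = (2/7)(5/6) = 5/21.
The prior-weighted likelihoods are 2/11 · 1/7 = 2/77, 1/11 · 2/7 = 2/77, 4/11 · 2/7 = 8/77, 4/11 · 5/21 = 20/231; with total 8/33.
Dividing through by the total gives posterior P(r = 1 | data) = 3/28, P(r = 3 | data) = 3/28, P(r = 4 | data) = 3/7, P(r = 5 | data) = 5/14.
So P(yellow next | data) = Σ P(yellow next | H) P(H | data) = (1)(3/28) + (3/5)(3/28) + (2/5)(3/7) + (1/5)(5/14) = 29/70.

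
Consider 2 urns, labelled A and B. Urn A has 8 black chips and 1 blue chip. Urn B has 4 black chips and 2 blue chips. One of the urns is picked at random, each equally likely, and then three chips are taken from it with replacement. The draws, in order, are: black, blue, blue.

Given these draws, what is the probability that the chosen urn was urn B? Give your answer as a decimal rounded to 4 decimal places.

0.8710

The likelihood of the observed sequence under each hypothesis: P(data | urn A) = (8/9)(1/9)(1/9) = 8/729; P(data | urn B) = (4/6)(2/6)(2/6) = 2/27.
The prior-weighted likelihoods are 1/2 · 8/729 = 4/729, 1/2 · 2/27 = 1/27; summing to 31/729.
By Bayes' rule, P(urn B | data) = (1/27) / (31/729) = 27/31.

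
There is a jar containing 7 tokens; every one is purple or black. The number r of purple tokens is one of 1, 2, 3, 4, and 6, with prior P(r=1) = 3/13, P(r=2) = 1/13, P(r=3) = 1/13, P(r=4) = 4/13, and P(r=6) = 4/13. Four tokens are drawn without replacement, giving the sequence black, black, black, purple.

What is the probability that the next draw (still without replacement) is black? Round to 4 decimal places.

Compute the likelihood of the observed sequence for each case: P(data | r = 1) = (6/7)(5/6)(4/5)(1/4) = 1/7; P(data | r = 2) = (5/7)(4/6)(3/5)(2/4) = 1/7; P(data | r = 3) = (4/7)(3/6)(2/5)(3/4) = 3/35; P(data | r = 4) = (3/7)(2/6)(1/5)(4/4) = 1/35; P(data | r = 6) = (1/7)(0/6) = 0.
Weighting by the prior gives 3/13 · 1/7 = 3/91, 1/13 · 1/7 = 1/91, 1/13 · 3/35 = 3/455, 4/13 · 1/35 = 4/455, 4/13 · 0 = 0; with total 27/455.
Normalising, the posterior is P(r = 1 | data) = 5/9, P(r = 2 | data) = 5/27, P(r = 3 | data) = 1/9, P(r = 4 | data) = 4/27, P(r = 6 | data) = 0.
So P(black next | data) = Σ P(black next | H) P(H | data) = (1)(5/9) + (2/3)(5/27) + (1/3)(1/9) + (0)(4/27) = 58/81.

0.7160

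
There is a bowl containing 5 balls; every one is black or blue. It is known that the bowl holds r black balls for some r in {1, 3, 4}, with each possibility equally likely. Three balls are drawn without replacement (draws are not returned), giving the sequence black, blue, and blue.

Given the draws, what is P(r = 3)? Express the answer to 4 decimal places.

0.3333

The likelihood of the observed sequence under each hypothesis: P(data | r = 1) = (1/5)(4/4)(3/3) = 1/5; P(data | r = 3) = (3/5)(2/4)(1/3) = 1/10; P(data | r = 4) = (4/5)(1/4)(0/3) = 0.
Weighting by the prior gives 1/3 · 1/5 = 1/15, 1/3 · 1/10 = 1/30, 1/3 · 0 = 0; with total 1/10.
By Bayes' rule, P(r = 3 | data) = (1/30) / (1/10) = 1/3.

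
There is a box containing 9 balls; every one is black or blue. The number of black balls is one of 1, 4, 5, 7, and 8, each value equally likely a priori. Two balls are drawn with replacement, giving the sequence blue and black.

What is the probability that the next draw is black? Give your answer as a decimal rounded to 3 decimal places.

Under each hypothesis, the probability of the observed sequence is: P(data | r = 1) = (8/9)(1/9) = 8/81; P(data | r = 4) = (5/9)(4/9) = 20/81; P(data | r = 5) = (4/9)(5/9) = 20/81; P(data | r = 7) = (2/9)(7/9) = 14/81; P(data | r = 8) = (1/9)(8/9) = 8/81.
Multiplying each by its prior: 1/5 · 8/81 = 8/405, 1/5 · 20/81 = 4/81, 1/5 · 20/81 = 4/81, 1/5 · 14/81 = 14/405, 1/5 · 8/81 = 8/405; with total 14/81.
Normalising, the posterior is P(r = 1 | data) = 4/35, P(r = 4 | data) = 2/7, P(r = 5 | data) = 2/7, P(r = 7 | data) = 1/5, P(r = 8 | data) = 4/35.
Averaging over the posterior, P(black next | data) = (1/9)(4/35) + (4/9)(2/7) + (5/9)(2/7) + (7/9)(1/5) + (8/9)(4/35) = 5/9.

0.556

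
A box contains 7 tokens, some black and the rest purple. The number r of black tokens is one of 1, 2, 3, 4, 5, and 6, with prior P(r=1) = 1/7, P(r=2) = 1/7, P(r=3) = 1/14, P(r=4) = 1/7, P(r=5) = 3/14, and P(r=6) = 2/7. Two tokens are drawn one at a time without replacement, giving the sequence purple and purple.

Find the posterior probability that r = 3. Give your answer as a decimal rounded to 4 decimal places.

0.0923

The likelihood of the observed sequence under each hypothesis: P(data | r = 1) = (6/7)(5/6) = 5/7; P(data | r = 2) = (5/7)(4/6) = 10/21; P(data | r = 3) = (4/7)(3/6) = 2/7; P(data | r = 4) = (3/7)(2/6) = 1/7; P(data | r = 5) = (2/7)(1/6) = 1/21; P(data | r = 6) = (1/7)(0/6) = 0.
The prior-weighted likelihoods are 1/7 · 5/7 = 5/49, 1/7 · 10/21 = 10/147, 1/14 · 2/7 = 1/49, 1/7 · 1/7 = 1/49, 3/14 · 1/21 = 1/98, 2/7 · 0 = 0; these sum to 65/294.
Therefore the posterior P(r = 3 | data) = (1/49) / (65/294) = 6/65.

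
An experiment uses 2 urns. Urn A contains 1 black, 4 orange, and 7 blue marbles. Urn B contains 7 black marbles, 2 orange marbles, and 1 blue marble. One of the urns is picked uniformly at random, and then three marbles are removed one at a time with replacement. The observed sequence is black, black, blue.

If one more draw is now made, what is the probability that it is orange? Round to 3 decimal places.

0.210

The likelihood of the observed sequence under each hypothesis: P(data | urn A) = (1/12)(1/12)(7/12) = 0.0040509; P(data | urn B) = (7/10)(7/10)(1/10) = 0.049.
Multiplying each by its prior: 1/2 · 0.0040509 = 0.0020255, 1/2 · 0.049 = 0.0245; summing to 0.026525.
The posterior is then P(urn A | data) = 0.076359, P(urn B | data) = 0.92364.
So P(orange next | data) = Σ P(orange next | H) P(H | data) = (1/3)(0.076359) + (1/5)(0.92364) = 0.21018.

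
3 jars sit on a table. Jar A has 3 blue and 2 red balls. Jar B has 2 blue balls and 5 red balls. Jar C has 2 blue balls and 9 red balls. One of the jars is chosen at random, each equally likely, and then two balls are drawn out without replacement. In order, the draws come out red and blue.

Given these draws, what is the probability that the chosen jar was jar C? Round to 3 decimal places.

0.233

Compute the likelihood of the observed sequence for each case: P(data | jar A) = (2/5)(3/4) = 0.3; P(data | jar B) = (5/7)(2/6) = 0.2381; P(data | jar C) = (9/11)(2/10) = 0.16364.
The prior-weighted likelihoods are 1/3 · 0.3 = 0.1, 1/3 · 0.2381 = 0.079365, 1/3 · 0.16364 = 0.054545; these sum to 0.23391.
By Bayes' rule, P(jar C | data) = (0.054545) / (0.23391) = 0.23319.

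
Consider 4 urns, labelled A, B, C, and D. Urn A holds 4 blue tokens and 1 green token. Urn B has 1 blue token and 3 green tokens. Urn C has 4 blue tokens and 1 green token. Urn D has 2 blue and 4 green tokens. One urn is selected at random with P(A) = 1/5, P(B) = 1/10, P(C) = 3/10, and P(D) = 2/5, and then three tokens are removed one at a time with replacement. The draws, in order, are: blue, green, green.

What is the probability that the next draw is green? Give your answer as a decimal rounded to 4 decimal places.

The likelihood of the observed sequence under each hypothesis: P(data | urn A) = (4/5)(1/5)(1/5) = 0.032; P(data | urn B) = (1/4)(3/4)(3/4) = 0.14062; P(data | urn C) = (4/5)(1/5)(1/5) = 0.032; P(data | urn D) = (2/6)(4/6)(4/6) = 0.14815.
Multiplying each by its prior: 1/5 · 0.032 = 0.0064, 1/10 · 0.14062 = 0.014063, 3/10 · 0.032 = 0.0096, 2/5 · 0.14815 = 0.059259; these sum to 0.089322.
The posterior is then P(urn A | data) = 0.071651, P(urn B | data) = 0.15744, P(urn C | data) = 0.10748, P(urn D | data) = 0.66344.
So P(green next | data) = Σ P(green next | H) P(H | data) = (1/5)(0.071651) + (3/4)(0.15744) + (1/5)(0.10748) + (2/3)(0.66344) = 0.59619.

0.5962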